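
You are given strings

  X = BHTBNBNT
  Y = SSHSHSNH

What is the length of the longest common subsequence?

2

Match H at X[2]=Y[5] → N at X[5]=Y[7] — 2 characters in the same relative order in both. The LCS DP gives dp[8][8] = 2, so this is optimal.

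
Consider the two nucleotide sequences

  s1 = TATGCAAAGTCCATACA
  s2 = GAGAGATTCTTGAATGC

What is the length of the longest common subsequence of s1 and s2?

Pick A (s1 #2, s2 #2); then G (s1 #4, s2 #3); then A (s1 #6, s2 #4); then A (s1 #7, s2 #6); then T (s1 #10, s2 #8); then C (s1 #11, s2 #9); then A (s1 #13, s2 #14); then T (s1 #14, s2 #15); then C (s1 #16, s2 #17); all 9 bases appear in both, in order. The LCS DP gives dp[17][17] = 9, so this is optimal.

9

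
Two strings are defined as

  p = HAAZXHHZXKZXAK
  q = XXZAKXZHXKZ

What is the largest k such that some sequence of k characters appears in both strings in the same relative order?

6

Pick A [2,4], Z [4,7], H [7,8], X [9,9], K [10,10], Z [11,11]; all 6 characters appear in both, in order, and the DP table's final entry dp[14][11] is also 6, so no common subsequence is longer.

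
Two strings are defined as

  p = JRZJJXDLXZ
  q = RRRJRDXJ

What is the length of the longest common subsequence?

4

Let dp[i][j] be the LCS length of the first i characters of p and the first j characters of q. dp[i][j] = dp[i-1][j-1]+1 when the i-th and j-th characters match, else max(dp[i-1][j], dp[i][j-1]).
    ·  R  R  R  J  R  D  X  J
 ·  0  0  0  0  0  0  0  0  0
 J  0  0  0  0  1  1  1  1  1
 R  0  1  1  1  1  2  2  2  2
 Z  0  1  1  1  1  2  2  2  2
 J  0  1  1  1  2  2  2  2  3
 J  0  1  1  1  2  2  2  2  3
 X  0  1  1  1  2  2  2  3  3
 D  0  1  1  1  2  2  3  3  3
 L  0  1  1  1  2  2  3  3  3
 X  0  1  1  1  2  2  3  4  4
 Z  0  1  1  1  2  2  3  4  4
dp[10][8] = 4. One LCS (by backtracking along matches): JRDX.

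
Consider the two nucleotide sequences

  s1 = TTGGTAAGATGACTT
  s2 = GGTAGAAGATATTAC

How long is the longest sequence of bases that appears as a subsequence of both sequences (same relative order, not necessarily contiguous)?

11

Pick G [3,1], then G [4,2], then T [5,3], then A [6,6], then A [7,7], then G [8,8], then A [9,9], then T [10,10], then A [12,11], then T [14,12], then T [15,13]; all 11 bases appear in both, in order. Since dp[15][15] = 11, nothing longer is possible.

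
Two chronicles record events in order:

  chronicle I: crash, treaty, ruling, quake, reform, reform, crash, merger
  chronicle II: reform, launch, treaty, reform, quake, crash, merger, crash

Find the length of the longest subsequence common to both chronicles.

Match treaty (chronicle I #2, chronicle II #3), then quake (chronicle I #4, chronicle II #5), then crash (chronicle I #7, chronicle II #6), then merger (chronicle I #8, chronicle II #7) — 4 events in the same relative order in both, and the DP table's final entry dp[8][8] is also 4, so no common subsequence is longer.

4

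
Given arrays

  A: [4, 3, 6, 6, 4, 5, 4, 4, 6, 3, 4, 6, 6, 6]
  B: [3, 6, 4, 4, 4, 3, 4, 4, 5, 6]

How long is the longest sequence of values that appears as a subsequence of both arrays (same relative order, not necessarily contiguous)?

Let dp[i][j] be the LCS length of the first i values of A and the first j values of B. dp[i][j] = dp[i-1][j-1]+1 when the i-th and j-th values match, else max(dp[i-1][j], dp[i][j-1]).
    ·  3  6  4  4  4  3  4  4  5  6
 ·  0  0  0  0  0  0  0  0  0  0  0
 4  0  0  0  1  1  1  1  1  1  1  1
 3  0  1  1  1  1  1  2  2  2  2  2
 6  0  1  2  2  2  2  2  2  2  2  3
 6  0  1  2  2  2  2  2  2  2  2  3
 4  0  1  2  3  3  3  3  3  3  3  3
 5  0  1  2  3  3  3  3  3  3  4  4
 4  0  1  2  3  4  4  4  4  4  4  4
 4  0  1  2  3  4  5  5  5  5  5  5
 6  0  1  2  3  4  5  5  5  5  5  6
 3  0  1  2  3  4  5  6  6  6  6  6
 4  0  1  2  3  4  5  6  7  7  7  7
 6  0  1  2  3  4  5  6  7  7  7  8
 6  0  1  2  3  4  5  6  7  7  7  8
 6  0  1  2  3  4  5  6  7  7  7  8
dp[14][10] = 8. One LCS (by backtracking along matches): 3, 6, 4, 4, 4, 3, 4, 6.

8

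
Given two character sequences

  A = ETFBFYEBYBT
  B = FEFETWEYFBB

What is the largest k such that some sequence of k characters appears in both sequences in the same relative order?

Let dp[i][j] be the LCS length of the first i characters of A and the first j characters of B. dp[i][j] = dp[i-1][j-1]+1 when the i-th and j-th characters match, else max(dp[i-1][j], dp[i][j-1]).
    ·  F  E  F  E  T  W  E  Y  F  B  B
 ·  0  0  0  0  0  0  0  0  0  0  0  0
 E  0  0  1  1  1  1  1  1  1  1  1  1
 T  0  0  1  1  1  2  2  2  2  2  2  2
 F  0  1  1  2  2  2  2  2  2  3  3  3
 B  0  1  1  2  2  2  2  2  2  3  4  4
 F  0  1  1  2  2  2  2  2  2  3  4  4
 Y  0  1  1  2  2  2  2  2  3  3  4  4
 E  0  1  2  2  3  3  3  3  3  3  4  4
 B  0  1  2  2  3  3  3  3  3  3  4  5
 Y  0  1  2  2  3  3  3  3  4  4  4  5
 B  0  1  2  2  3  3  3  3  4  4  5  5
 T  0  1  2  2  3  4  4  4  4  4  5  5
dp[11][11] = 5. One LCS (by backtracking along matches): ETFBB.

5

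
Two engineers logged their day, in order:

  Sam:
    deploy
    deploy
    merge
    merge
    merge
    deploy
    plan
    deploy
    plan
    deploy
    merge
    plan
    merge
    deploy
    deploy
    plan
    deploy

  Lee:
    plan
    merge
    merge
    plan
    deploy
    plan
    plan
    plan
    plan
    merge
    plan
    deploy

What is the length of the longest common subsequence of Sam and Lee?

Taking merge (Sam #3, Lee #2), merge (Sam #4, Lee #3), deploy (Sam #6, Lee #5), plan (Sam #7, Lee #7), plan (Sam #9, Lee #8), plan (Sam #12, Lee #9), merge (Sam #13, Lee #10), plan (Sam #16, Lee #11), deploy (Sam #17, Lee #12) gives a common subsequence of length 9, and the DP table's final entry dp[17][12] is also 9, so no common subsequence is longer.

9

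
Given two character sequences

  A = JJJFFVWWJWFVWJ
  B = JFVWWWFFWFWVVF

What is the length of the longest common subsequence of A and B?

8

Match J (A #3, B #1), F (A #5, B #2), V (A #6, B #3), W (A #7, B #5), W (A #8, B #6), W (A #10, B #9), F (A #11, B #10), V (A #12, B #13) — 8 characters in the same relative order in both. dp[14][14] = 8 confirms this is the maximum.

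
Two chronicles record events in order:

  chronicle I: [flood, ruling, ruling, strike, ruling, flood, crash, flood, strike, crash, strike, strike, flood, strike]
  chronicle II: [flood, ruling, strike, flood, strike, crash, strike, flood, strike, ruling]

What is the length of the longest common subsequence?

Pick flood (chronicle I #1, chronicle II #1) → ruling (chronicle I #3, chronicle II #2) → strike (chronicle I #4, chronicle II #3) → flood (chronicle I #8, chronicle II #4) → strike (chronicle I #9, chronicle II #5) → crash (chronicle I #10, chronicle II #6) → strike (chronicle I #12, chronicle II #7) → flood (chronicle I #13, chronicle II #8) → strike (chronicle I #14, chronicle II #9); all 9 events appear in both, in order. Since dp[14][10] = 9, nothing longer is possible.

9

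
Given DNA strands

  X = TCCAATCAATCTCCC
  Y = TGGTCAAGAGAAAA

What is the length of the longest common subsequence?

Match T (X #1, Y #4), C (X #2, Y #5), A (X #4, Y #11), A (X #5, Y #12), A (X #8, Y #13), A (X #9, Y #14) — 6 bases in the same relative order in both, and the DP table's final entry dp[15][14] is also 6, so no common subsequence is longer.

6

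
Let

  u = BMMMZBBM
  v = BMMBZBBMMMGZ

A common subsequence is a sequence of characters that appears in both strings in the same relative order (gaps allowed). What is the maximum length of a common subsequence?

Let dp[i][j] be the LCS length of the first i characters of u and the first j characters of v. dp[i][j] = dp[i-1][j-1]+1 when the i-th and j-th characters match, else max(dp[i-1][j], dp[i][j-1]).
    ·  B  M  M  B  Z  B  B  M  M  M  G  Z
 ·  0  0  0  0  0  0  0  0  0  0  0  0  0
 B  0  1  1  1  1  1  1  1  1  1  1  1  1
 M  0  1  2  2  2  2  2  2  2  2  2  2  2
 M  0  1  2  3  3  3  3  3  3  3  3  3  3
 M  0  1  2  3  3  3  3  3  4  4  4  4  4
 Z  0  1  2  3  3  4  4  4  4  4  4  4  5
 B  0  1  2  3  4  4  5  5  5  5  5  5  5
 B  0  1  2  3  4  4  5  6  6  6  6  6  6
 M  0  1  2  3  4  4  5  6  7  7  7  7  7
dp[8][12] = 7. One LCS (by backtracking along matches): BMMZBBM.

7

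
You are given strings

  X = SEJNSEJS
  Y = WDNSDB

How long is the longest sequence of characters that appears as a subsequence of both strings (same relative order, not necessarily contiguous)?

Match N [4,3], then S [5,4] — 2 characters in the same relative order in both. Since dp[8][6] = 2, nothing longer is possible.

2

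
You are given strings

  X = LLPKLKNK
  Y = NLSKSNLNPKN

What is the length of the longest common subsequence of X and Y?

One common subsequence of length 5: L (X #1, Y #2), then L (X #2, Y #7), then P (X #3, Y #9), then K (X #6, Y #10), then N (X #7, Y #11). dp[8][11] = 5 confirms this is the maximum.

5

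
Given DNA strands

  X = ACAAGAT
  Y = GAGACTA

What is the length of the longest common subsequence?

Pick A [4,2], then G [5,3], then A [6,4], then T [7,6]; all 4 bases appear in both, in order. The LCS DP gives dp[7][7] = 4, so this is optimal.

4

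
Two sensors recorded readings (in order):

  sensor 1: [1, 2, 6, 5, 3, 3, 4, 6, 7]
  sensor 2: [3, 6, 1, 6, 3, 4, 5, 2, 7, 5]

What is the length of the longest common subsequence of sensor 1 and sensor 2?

Taking 1 [1,3] → 6 [3,4] → 3 [6,5] → 4 [7,6] → 7 [9,9] gives a common subsequence of length 5. Since dp[9][10] = 5, nothing longer is possible.

5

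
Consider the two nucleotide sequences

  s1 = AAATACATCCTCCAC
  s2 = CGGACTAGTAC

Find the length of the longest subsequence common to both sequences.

6

One common subsequence of length 6: A (s1 #1, s2 #4); then T (s1 #4, s2 #6); then A (s1 #5, s2 #7); then T (s1 #11, s2 #9); then A (s1 #14, s2 #10); then C (s1 #15, s2 #11). Since dp[15][11] = 6, nothing longer is possible.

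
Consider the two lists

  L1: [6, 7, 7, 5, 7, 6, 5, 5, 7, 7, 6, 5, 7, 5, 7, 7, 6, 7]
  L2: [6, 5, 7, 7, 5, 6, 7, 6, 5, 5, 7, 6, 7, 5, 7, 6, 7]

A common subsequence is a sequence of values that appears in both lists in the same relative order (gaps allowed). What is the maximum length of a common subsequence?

Taking 6 at L1[1]=L2[1]; then 7 at L1[2]=L2[3]; then 7 at L1[3]=L2[4]; then 5 at L1[4]=L2[5]; then 7 at L1[5]=L2[7]; then 6 at L1[6]=L2[8]; then 5 at L1[7]=L2[9]; then 5 at L1[8]=L2[10]; then 7 at L1[10]=L2[11]; then 6 at L1[11]=L2[12]; then 7 at L1[13]=L2[13]; then 5 at L1[14]=L2[14]; then 7 at L1[16]=L2[15]; then 6 at L1[17]=L2[16]; then 7 at L1[18]=L2[17] gives a common subsequence of length 15, and the DP table's final entry dp[18][17] is also 15, so no common subsequence is longer.

15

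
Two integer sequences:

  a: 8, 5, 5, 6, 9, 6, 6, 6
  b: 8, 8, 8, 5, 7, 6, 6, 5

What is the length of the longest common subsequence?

4

One common subsequence of length 4: 8 (a #1, b #3), 5 (a #2, b #4), 6 (a #4, b #6), 6 (a #6, b #7). The LCS DP gives dp[8][8] = 4, so this is optimal.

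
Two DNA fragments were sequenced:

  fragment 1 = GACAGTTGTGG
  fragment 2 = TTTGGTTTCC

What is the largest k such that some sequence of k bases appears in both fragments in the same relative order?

5

Pick G at fragment 1[1]=fragment 2[4], G at fragment 1[5]=fragment 2[5], T at fragment 1[6]=fragment 2[6], T at fragment 1[7]=fragment 2[7], T at fragment 1[9]=fragment 2[8]; all 5 bases appear in both, in order, and the DP table's final entry dp[11][10] is also 5, so no common subsequence is longer.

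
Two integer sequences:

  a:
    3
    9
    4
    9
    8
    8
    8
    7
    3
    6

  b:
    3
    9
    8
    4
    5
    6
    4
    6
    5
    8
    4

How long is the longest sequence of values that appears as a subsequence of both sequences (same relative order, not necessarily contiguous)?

One common subsequence of length 4: 3 [1,1], then 9 [2,2], then 4 [3,7], then 8 [5,10]. dp[10][11] = 4 confirms this is the maximum.

4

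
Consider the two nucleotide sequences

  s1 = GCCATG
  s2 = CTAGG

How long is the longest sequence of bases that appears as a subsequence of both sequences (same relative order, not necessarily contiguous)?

3

Taking C at s1[2]=s2[1] → A at s1[4]=s2[3] → G at s1[6]=s2[5] gives a common subsequence of length 3. The LCS DP gives dp[6][5] = 3, so this is optimal.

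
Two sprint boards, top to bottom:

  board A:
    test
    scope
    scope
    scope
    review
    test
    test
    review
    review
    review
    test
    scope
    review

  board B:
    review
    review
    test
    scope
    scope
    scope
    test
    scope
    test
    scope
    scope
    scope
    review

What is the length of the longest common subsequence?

8

Pick test (board A #1, board B #3); then scope (board A #2, board B #4); then scope (board A #3, board B #5); then scope (board A #4, board B #6); then test (board A #6, board B #7); then test (board A #7, board B #9); then scope (board A #12, board B #12); then review (board A #13, board B #13); all 8 tasks appear in both, in order. Since dp[13][13] = 8, nothing longer is possible.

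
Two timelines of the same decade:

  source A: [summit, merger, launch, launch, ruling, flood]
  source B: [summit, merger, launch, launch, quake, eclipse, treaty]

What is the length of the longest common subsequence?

4

One common subsequence of length 4: summit at source A[1]=source B[1], merger at source A[2]=source B[2], launch at source A[3]=source B[3], launch at source A[4]=source B[4], and the DP table's final entry dp[6][7] is also 4, so no common subsequence is longer.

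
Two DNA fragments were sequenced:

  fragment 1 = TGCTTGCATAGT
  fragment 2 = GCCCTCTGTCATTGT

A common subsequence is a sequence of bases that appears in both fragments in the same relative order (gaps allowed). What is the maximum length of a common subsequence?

Match G at fragment 1[2]=fragment 2[1] → C at fragment 1[3]=fragment 2[4] → T at fragment 1[4]=fragment 2[5] → T at fragment 1[5]=fragment 2[7] → G at fragment 1[6]=fragment 2[8] → C at fragment 1[7]=fragment 2[10] → A at fragment 1[8]=fragment 2[11] → T at fragment 1[9]=fragment 2[13] → G at fragment 1[11]=fragment 2[14] → T at fragment 1[12]=fragment 2[15] — 10 bases in the same relative order in both. Since dp[12][15] = 10, nothing longer is possible.

10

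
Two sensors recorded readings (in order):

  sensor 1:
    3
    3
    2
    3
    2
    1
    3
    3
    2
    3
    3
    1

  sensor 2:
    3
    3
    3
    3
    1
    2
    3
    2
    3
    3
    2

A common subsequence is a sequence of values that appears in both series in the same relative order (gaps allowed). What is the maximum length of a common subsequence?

8

Taking 3 at sensor 1[1]=sensor 2[3]; then 3 at sensor 1[2]=sensor 2[4]; then 2 at sensor 1[3]=sensor 2[6]; then 3 at sensor 1[4]=sensor 2[7]; then 2 at sensor 1[5]=sensor 2[8]; then 3 at sensor 1[7]=sensor 2[9]; then 3 at sensor 1[8]=sensor 2[10]; then 2 at sensor 1[9]=sensor 2[11] gives a common subsequence of length 8. dp[12][11] = 8 confirms this is the maximum.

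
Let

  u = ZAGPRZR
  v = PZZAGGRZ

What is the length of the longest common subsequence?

Let dp[i][j] be the LCS length of the first i characters of u and the first j characters of v. dp[i][j] = dp[i-1][j-1]+1 when the i-th and j-th characters match, else max(dp[i-1][j], dp[i][j-1]).
    ·  P  Z  Z  A  G  G  R  Z
 ·  0  0  0  0  0  0  0  0  0
 Z  0  0  1  1  1  1  1  1  1
 A  0  0  1  1  2  2  2  2  2
 G  0  0  1  1  2  3  3  3  3
 P  0  1  1  1  2  3  3  3  3
 R  0  1  1  1  2  3  3  4  4
 Z  0  1  2  2  2  3  3  4  5
 R  0  1  2  2  2  3  3  4  5
dp[7][8] = 5. One LCS (by backtracking along matches): ZAGRZ.

5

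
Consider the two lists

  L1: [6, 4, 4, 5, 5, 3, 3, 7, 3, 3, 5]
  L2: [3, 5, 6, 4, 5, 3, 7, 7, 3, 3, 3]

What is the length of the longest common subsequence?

Match 6 [1,3], then 4 [3,4], then 5 [5,5], then 3 [6,6], then 3 [7,9], then 3 [9,10], then 3 [10,11] — 7 values in the same relative order in both, and the DP table's final entry dp[11][11] is also 7, so no common subsequence is longer.

7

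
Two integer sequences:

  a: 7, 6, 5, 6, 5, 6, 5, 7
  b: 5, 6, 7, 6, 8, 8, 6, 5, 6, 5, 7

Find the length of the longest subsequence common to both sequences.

One common subsequence of length 7: 7 [1,3] → 6 [2,4] → 6 [4,7] → 5 [5,8] → 6 [6,9] → 5 [7,10] → 7 [8,11]. dp[8][11] = 7 confirms this is the maximum.

7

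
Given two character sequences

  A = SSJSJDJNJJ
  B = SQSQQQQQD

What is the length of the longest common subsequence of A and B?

Match S [1,1]; then S [2,3]; then D [6,9] — 3 characters in the same relative order in both. Since dp[10][9] = 3, nothing longer is possible.

3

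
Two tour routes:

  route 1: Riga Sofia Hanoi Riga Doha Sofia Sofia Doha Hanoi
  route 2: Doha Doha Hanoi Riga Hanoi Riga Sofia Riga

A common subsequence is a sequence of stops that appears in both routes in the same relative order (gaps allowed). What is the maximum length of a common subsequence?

4

One common subsequence of length 4: Riga at route 1[1]=route 2[4], Hanoi at route 1[3]=route 2[5], Riga at route 1[4]=route 2[6], Sofia at route 1[6]=route 2[7]. Since dp[9][8] = 4, nothing longer is possible.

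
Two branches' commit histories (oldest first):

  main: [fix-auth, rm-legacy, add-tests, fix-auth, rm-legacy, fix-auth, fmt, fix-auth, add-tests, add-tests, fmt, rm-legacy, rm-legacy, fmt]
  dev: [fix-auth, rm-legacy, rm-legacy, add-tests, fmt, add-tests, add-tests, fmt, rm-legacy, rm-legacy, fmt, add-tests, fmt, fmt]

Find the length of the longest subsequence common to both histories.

10

Taking fix-auth (main #1, dev #1); then rm-legacy (main #2, dev #3); then add-tests (main #3, dev #4); then fmt (main #7, dev #5); then add-tests (main #9, dev #6); then add-tests (main #10, dev #7); then fmt (main #11, dev #8); then rm-legacy (main #12, dev #9); then rm-legacy (main #13, dev #10); then fmt (main #14, dev #14) gives a common subsequence of length 10, and the DP table's final entry dp[14][14] is also 10, so no common subsequence is longer.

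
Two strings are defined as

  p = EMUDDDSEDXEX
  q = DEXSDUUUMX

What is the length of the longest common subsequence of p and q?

4

Pick E (p #1, q #2); then S (p #7, q #4); then D (p #9, q #5); then X (p #12, q #10); all 4 characters appear in both, in order. Since dp[12][10] = 4, nothing longer is possible.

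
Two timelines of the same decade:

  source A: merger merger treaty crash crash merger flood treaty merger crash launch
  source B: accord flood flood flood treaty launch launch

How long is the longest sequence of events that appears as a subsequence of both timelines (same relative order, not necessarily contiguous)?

3

Pick flood [7,4], then treaty [8,5], then launch [11,7]; all 3 events appear in both, in order. dp[11][7] = 3 confirms this is the maximum.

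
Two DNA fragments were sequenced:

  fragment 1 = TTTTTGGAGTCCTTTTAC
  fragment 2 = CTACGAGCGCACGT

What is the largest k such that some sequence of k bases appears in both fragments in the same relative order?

One common subsequence of length 8: T (fragment 1 #1, fragment 2 #2), G (fragment 1 #7, fragment 2 #5), A (fragment 1 #8, fragment 2 #6), G (fragment 1 #9, fragment 2 #7), C (fragment 1 #11, fragment 2 #8), C (fragment 1 #12, fragment 2 #10), A (fragment 1 #17, fragment 2 #11), C (fragment 1 #18, fragment 2 #12). The LCS DP gives dp[18][14] = 8, so this is optimal.

8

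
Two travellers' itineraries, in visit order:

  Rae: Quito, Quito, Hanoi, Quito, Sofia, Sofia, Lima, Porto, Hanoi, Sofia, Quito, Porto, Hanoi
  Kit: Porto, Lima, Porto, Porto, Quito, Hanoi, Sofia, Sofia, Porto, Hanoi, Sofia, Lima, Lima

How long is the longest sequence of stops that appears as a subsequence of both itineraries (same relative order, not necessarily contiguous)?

Match Quito [2,5], Hanoi [3,6], Sofia [5,7], Sofia [6,8], Porto [8,9], Hanoi [9,10], Sofia [10,11] — 7 stops in the same relative order in both. The LCS DP gives dp[13][13] = 7, so this is optimal.

7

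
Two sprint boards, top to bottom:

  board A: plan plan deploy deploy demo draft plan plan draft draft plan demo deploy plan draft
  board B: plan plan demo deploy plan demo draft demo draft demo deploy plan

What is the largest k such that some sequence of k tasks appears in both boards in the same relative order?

Pick plan [1,1], then plan [2,2], then deploy [3,4], then demo [5,6], then draft [6,7], then draft [10,9], then demo [12,10], then deploy [13,11], then plan [14,12]; all 9 tasks appear in both, in order. The LCS DP gives dp[15][12] = 9, so this is optimal.

9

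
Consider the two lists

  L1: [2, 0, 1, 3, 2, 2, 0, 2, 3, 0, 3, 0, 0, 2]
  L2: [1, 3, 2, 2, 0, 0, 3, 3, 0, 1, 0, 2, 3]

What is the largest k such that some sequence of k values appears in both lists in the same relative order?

10

Match 1 [3,1], 3 [4,2], 2 [5,3], 2 [6,4], 0 [7,6], 3 [9,7], 3 [11,8], 0 [12,9], 0 [13,11], 2 [14,12] — 10 values in the same relative order in both. The LCS DP gives dp[14][13] = 10, so this is optimal.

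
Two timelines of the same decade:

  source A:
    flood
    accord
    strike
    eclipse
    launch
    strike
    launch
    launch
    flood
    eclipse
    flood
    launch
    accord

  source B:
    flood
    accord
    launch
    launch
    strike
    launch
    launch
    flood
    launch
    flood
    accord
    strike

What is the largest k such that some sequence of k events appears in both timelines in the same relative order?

9

Match flood [1,1] → accord [2,2] → launch [5,4] → strike [6,5] → launch [7,6] → launch [8,7] → flood [9,8] → flood [11,10] → accord [13,11] — 9 events in the same relative order in both. dp[13][12] = 9 confirms this is the maximum.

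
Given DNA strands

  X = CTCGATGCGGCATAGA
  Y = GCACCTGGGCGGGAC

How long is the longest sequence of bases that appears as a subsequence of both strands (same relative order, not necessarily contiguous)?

9

Match C at X[1]=Y[5]; then T at X[2]=Y[6]; then G at X[4]=Y[8]; then G at X[7]=Y[9]; then C at X[8]=Y[10]; then G at X[9]=Y[11]; then G at X[10]=Y[12]; then G at X[15]=Y[13]; then A at X[16]=Y[14] — 9 bases in the same relative order in both. dp[16][15] = 9 confirms this is the maximum.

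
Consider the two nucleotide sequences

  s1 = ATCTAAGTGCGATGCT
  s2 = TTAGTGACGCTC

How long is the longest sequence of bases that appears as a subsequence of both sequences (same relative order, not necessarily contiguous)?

Pick T (s1 #2, s2 #1) → T (s1 #4, s2 #2) → A (s1 #6, s2 #3) → G (s1 #7, s2 #4) → T (s1 #8, s2 #5) → G (s1 #9, s2 #6) → C (s1 #10, s2 #8) → G (s1 #11, s2 #9) → T (s1 #13, s2 #11) → C (s1 #15, s2 #12); all 10 bases appear in both, in order. dp[16][12] = 10 confirms this is the maximum.

10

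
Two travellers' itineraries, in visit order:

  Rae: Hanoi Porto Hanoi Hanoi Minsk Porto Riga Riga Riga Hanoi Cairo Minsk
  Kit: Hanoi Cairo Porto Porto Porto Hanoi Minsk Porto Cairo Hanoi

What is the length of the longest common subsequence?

Match Hanoi at Rae[1]=Kit[1] → Porto at Rae[2]=Kit[5] → Hanoi at Rae[4]=Kit[6] → Minsk at Rae[5]=Kit[7] → Porto at Rae[6]=Kit[8] → Hanoi at Rae[10]=Kit[10] — 6 stops in the same relative order in both. Since dp[12][10] = 6, nothing longer is possible.

6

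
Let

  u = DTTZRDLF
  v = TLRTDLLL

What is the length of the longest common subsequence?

Let dp[i][j] be the LCS length of the first i characters of u and the first j characters of v. dp[i][j] = dp[i-1][j-1]+1 when the i-th and j-th characters match, else max(dp[i-1][j], dp[i][j-1]).
    ·  T  L  R  T  D  L  L  L
 ·  0  0  0  0  0  0  0  0  0
 D  0  0  0  0  0  1  1  1  1
 T  0  1  1  1  1  1  1  1  1
 T  0  1  1  1  2  2  2  2  2
 Z  0  1  1  1  2  2  2  2  2
 R  0  1  1  2  2  2  2  2  2
 D  0  1  1  2  2  3  3  3  3
 L  0  1  2  2  2  3  4  4  4
 F  0  1  2  2  2  3  4  4  4
dp[8][8] = 4. One LCS (by backtracking along matches): TTDL.

4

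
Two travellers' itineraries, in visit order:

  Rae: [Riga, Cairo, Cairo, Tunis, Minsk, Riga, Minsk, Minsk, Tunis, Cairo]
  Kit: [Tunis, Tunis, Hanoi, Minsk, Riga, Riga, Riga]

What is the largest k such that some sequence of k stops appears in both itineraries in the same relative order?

Taking Tunis (Rae #4, Kit #2); then Minsk (Rae #5, Kit #4); then Riga (Rae #6, Kit #7) gives a common subsequence of length 3, and the DP table's final entry dp[10][7] is also 3, so no common subsequence is longer.

3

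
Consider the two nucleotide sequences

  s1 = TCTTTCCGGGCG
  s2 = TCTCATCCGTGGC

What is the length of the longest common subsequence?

10

Match T (s1 #1, s2 #1), C (s1 #2, s2 #2), T (s1 #3, s2 #3), T (s1 #5, s2 #6), C (s1 #6, s2 #7), C (s1 #7, s2 #8), G (s1 #8, s2 #9), G (s1 #9, s2 #11), G (s1 #10, s2 #12), C (s1 #11, s2 #13) — 10 bases in the same relative order in both. dp[12][13] = 10 confirms this is the maximum.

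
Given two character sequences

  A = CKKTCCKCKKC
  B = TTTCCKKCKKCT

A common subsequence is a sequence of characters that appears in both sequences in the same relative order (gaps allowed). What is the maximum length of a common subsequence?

Let dp[i][j] be the LCS length of the first i characters of A and the first j characters of B. dp[i][j] = dp[i-1][j-1]+1 when the i-th and j-th characters match, else max(dp[i-1][j], dp[i][j-1]).
    ·  T  T  T  C  C  K  K  C  K  K  C  T
 ·  0  0  0  0  0  0  0  0  0  0  0  0  0
 C  0  0  0  0  1  1  1  1  1  1  1  1  1
 K  0  0  0  0  1  1  2  2  2  2  2  2  2
 K  0  0  0  0  1  1  2  3  3  3  3  3  3
 T  0  1  1  1  1  1  2  3  3  3  3  3  4
 C  0  1  1  1  2  2  2  3  4  4  4  4  4
 C  0  1  1  1  2  3  3  3  4  4  4  5  5
 K  0  1  1  1  2  3  4  4  4  5  5  5  5
 C  0  1  1  1  2  3  4  4  5  5  5  6  6
 K  0  1  1  1  2  3  4  5  5  6  6  6  6
 K  0  1  1  1  2  3  4  5  5  6  7  7  7
 C  0  1  1  1  2  3  4  5  6  6  7  8  8
dp[11][12] = 8. One LCS (by backtracking along matches): TCCKCKKC.

8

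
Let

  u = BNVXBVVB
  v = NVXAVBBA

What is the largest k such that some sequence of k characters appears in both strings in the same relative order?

Let dp[i][j] be the LCS length of the first i characters of u and the first j characters of v. dp[i][j] = dp[i-1][j-1]+1 when the i-th and j-th characters match, else max(dp[i-1][j], dp[i][j-1]).
    ·  N  V  X  A  V  B  B  A
 ·  0  0  0  0  0  0  0  0  0
 B  0  0  0  0  0  0  1  1  1
 N  0  1  1  1  1  1  1  1  1
 V  0  1  2  2  2  2  2  2  2
 X  0  1  2  3  3  3  3  3  3
 B  0  1  2  3  3  3  4  4  4
 V  0  1  2  3  3  4  4  4  4
 V  0  1  2  3  3  4  4  4  4
 B  0  1  2  3  3  4  5  5  5
dp[8][8] = 5. One LCS (by backtracking along matches): NVXBB.

5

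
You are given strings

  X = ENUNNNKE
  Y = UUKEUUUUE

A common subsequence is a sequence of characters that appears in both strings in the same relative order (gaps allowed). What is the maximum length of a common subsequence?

Match E at X[1]=Y[4], then U at X[3]=Y[8], then E at X[8]=Y[9] — 3 characters in the same relative order in both. dp[8][9] = 3 confirms this is the maximum.

3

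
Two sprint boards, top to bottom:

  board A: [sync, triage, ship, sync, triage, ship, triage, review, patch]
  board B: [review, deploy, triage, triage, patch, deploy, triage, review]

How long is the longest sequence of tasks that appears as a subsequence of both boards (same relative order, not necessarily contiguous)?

Taking triage [2,3], triage [5,4], triage [7,7], review [8,8] gives a common subsequence of length 4. The LCS DP gives dp[9][8] = 4, so this is optimal.

4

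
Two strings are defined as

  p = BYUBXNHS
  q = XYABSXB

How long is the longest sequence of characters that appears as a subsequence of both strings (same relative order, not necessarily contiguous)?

Let dp[i][j] be the LCS length of the first i characters of p and the first j characters of q. dp[i][j] = dp[i-1][j-1]+1 when the i-th and j-th characters match, else max(dp[i-1][j], dp[i][j-1]).
    ·  X  Y  A  B  S  X  B
 ·  0  0  0  0  0  0  0  0
 B  0  0  0  0  1  1  1  1
 Y  0  0  1  1  1  1  1  1
 U  0  0  1  1  1  1  1  1
 B  0  0  1  1  2  2  2  2
 X  0  1  1  1  2  2  3  3
 N  0  1  1  1  2  2  3  3
 H  0  1  1  1  2  2  3  3
 S  0  1  1  1  2  3  3  3
dp[8][7] = 3. One LCS (by backtracking along matches): YBX.

3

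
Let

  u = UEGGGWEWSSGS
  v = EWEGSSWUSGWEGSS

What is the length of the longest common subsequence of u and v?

Match E (u #2, v #3), G (u #3, v #4), G (u #5, v #10), W (u #6, v #11), E (u #7, v #12), S (u #10, v #14), S (u #12, v #15) — 7 characters in the same relative order in both, and the DP table's final entry dp[12][15] is also 7, so no common subsequence is longer.

7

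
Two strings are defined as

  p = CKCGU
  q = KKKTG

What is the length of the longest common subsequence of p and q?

Let dp[i][j] be the LCS length of the first i characters of p and the first j characters of q. dp[i][j] = dp[i-1][j-1]+1 when the i-th and j-th characters match, else max(dp[i-1][j], dp[i][j-1]).
    ·  K  K  K  T  G
 ·  0  0  0  0  0  0
 C  0  0  0  0  0  0
 K  0  1  1  1  1  1
 C  0  1  1  1  1  1
 G  0  1  1  1  1  2
 U  0  1  1  1  1  2
dp[5][5] = 2. One LCS (by backtracking along matches): KG.

2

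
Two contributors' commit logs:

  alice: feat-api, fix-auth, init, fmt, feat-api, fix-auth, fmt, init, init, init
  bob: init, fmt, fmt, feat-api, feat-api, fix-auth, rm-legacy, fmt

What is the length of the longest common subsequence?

5

Pick init (alice #3, bob #1), fmt (alice #4, bob #3), feat-api (alice #5, bob #5), fix-auth (alice #6, bob #6), fmt (alice #7, bob #8); all 5 commits appear in both, in order. The LCS DP gives dp[10][8] = 5, so this is optimal.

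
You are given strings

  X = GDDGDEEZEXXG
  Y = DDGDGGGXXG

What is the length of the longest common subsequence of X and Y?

Let dp[i][j] be the LCS length of the first i characters of X and the first j characters of Y. dp[i][j] = dp[i-1][j-1]+1 when the i-th and j-th characters match, else max(dp[i-1][j], dp[i][j-1]).
    ·  D  D  G  D  G  G  G  X  X  G
 ·  0  0  0  0  0  0  0  0  0  0  0
 G  0  0  0  1  1  1  1  1  1  1  1
 D  0  1  1  1  2  2  2  2  2  2  2
 D  0  1  2  2  2  2  2  2  2  2  2
 G  0  1  2  3  3  3  3  3  3  3  3
 D  0  1  2  3  4  4  4  4  4  4  4
 E  0  1  2  3  4  4  4  4  4  4  4
 E  0  1  2  3  4  4  4  4  4  4  4
 Z  0  1  2  3  4  4  4  4  4  4  4
 E  0  1  2  3  4  4  4  4  4  4  4
 X  0  1  2  3  4  4  4  4  5  5  5
 X  0  1  2  3  4  4  4  4  5  6  6
 G  0  1  2  3  4  5  5  5  5  6  7
dp[12][10] = 7. One LCS (by backtracking along matches): DDGDXXG.

7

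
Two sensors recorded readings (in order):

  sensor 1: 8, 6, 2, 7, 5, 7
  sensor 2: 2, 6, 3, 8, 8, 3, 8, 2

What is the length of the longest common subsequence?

Pick 8 at sensor 1[1]=sensor 2[7], 2 at sensor 1[3]=sensor 2[8]; all 2 values appear in both, in order. dp[6][8] = 2 confirms this is the maximum.

2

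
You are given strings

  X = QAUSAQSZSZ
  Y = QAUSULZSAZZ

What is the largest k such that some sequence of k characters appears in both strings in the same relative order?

Match Q [1,1], then A [2,2], then U [3,5], then S [4,8], then A [5,9], then Z [8,10], then Z [10,11] — 7 characters in the same relative order in both, and the DP table's final entry dp[10][11] is also 7, so no common subsequence is longer.

7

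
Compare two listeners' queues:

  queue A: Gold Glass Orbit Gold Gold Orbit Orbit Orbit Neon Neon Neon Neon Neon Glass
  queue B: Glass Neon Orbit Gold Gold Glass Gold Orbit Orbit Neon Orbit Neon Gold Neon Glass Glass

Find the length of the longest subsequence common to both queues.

10

Match Glass [2,1]; then Orbit [3,3]; then Gold [4,5]; then Gold [5,7]; then Orbit [6,8]; then Orbit [7,9]; then Orbit [8,11]; then Neon [9,12]; then Neon [10,14]; then Glass [14,16] — 10 songs in the same relative order in both. The LCS DP gives dp[14][16] = 10, so this is optimal.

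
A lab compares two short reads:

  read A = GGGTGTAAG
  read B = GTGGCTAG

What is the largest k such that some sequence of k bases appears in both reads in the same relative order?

Taking G at read A[1]=read B[1], then G at read A[2]=read B[3], then G at read A[3]=read B[4], then T at read A[6]=read B[6], then A at read A[8]=read B[7], then G at read A[9]=read B[8] gives a common subsequence of length 6, and the DP table's final entry dp[9][8] is also 6, so no common subsequence is longer.

6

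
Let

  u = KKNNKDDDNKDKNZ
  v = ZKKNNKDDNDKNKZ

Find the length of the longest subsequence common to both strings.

12

Taking K at u[1]=v[2], then K at u[2]=v[3], then N at u[3]=v[4], then N at u[4]=v[5], then K at u[5]=v[6], then D at u[7]=v[7], then D at u[8]=v[8], then N at u[9]=v[9], then D at u[11]=v[10], then K at u[12]=v[11], then N at u[13]=v[12], then Z at u[14]=v[14] gives a common subsequence of length 12. Since dp[14][14] = 12, nothing longer is possible.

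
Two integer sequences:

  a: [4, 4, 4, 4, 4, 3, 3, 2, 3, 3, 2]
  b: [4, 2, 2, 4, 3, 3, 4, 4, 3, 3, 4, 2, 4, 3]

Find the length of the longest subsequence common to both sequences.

Match 4 [1,1] → 4 [2,4] → 4 [4,7] → 4 [5,8] → 3 [6,9] → 3 [7,10] → 2 [8,12] → 3 [10,14] — 8 values in the same relative order in both. The LCS DP gives dp[11][14] = 8, so this is optimal.

8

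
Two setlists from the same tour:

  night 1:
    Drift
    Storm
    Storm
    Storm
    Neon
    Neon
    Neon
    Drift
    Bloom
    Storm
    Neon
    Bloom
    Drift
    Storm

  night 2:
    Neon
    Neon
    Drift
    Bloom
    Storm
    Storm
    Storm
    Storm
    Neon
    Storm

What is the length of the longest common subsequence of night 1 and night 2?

7

One common subsequence of length 7: Drift [1,3]; then Storm [2,5]; then Storm [3,6]; then Storm [4,7]; then Storm [10,8]; then Neon [11,9]; then Storm [14,10]. dp[14][10] = 7 confirms this is the maximum.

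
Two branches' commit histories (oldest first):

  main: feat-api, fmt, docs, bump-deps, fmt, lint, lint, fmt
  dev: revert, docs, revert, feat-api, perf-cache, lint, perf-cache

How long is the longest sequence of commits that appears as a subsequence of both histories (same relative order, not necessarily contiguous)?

Match feat-api at main[1]=dev[4]; then lint at main[6]=dev[6] — 2 commits in the same relative order in both. Since dp[8][7] = 2, nothing longer is possible.

2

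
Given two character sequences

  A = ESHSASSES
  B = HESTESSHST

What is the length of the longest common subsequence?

5

Let dp[i][j] be the LCS length of the first i characters of A and the first j characters of B. dp[i][j] = dp[i-1][j-1]+1 when the i-th and j-th characters match, else max(dp[i-1][j], dp[i][j-1]).
    ·  H  E  S  T  E  S  S  H  S  T
 ·  0  0  0  0  0  0  0  0  0  0  0
 E  0  0  1  1  1  1  1  1  1  1  1
 S  0  0  1  2  2  2  2  2  2  2  2
 H  0  1  1  2  2  2  2  2  3  3  3
 S  0  1  1  2  2  2  3  3  3  4  4
 A  0  1  1  2  2  2  3  3  3  4  4
 S  0  1  1  2  2  2  3  4  4  4  4
 S  0  1  1  2  2  2  3  4  4  5  5
 E  0  1  2  2  2  3  3  4  4  5  5
 S  0  1  2  3  3  3  4  4  4  5  5
dp[9][10] = 5. One LCS (by backtracking along matches): ESSSS.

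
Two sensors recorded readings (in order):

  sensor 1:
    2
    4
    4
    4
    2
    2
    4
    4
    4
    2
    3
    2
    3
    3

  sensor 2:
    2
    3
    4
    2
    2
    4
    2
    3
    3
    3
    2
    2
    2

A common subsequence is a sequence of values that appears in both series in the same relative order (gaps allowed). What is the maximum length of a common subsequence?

9

One common subsequence of length 9: 2 at sensor 1[1]=sensor 2[1], then 4 at sensor 1[4]=sensor 2[3], then 2 at sensor 1[5]=sensor 2[4], then 2 at sensor 1[6]=sensor 2[5], then 4 at sensor 1[9]=sensor 2[6], then 2 at sensor 1[10]=sensor 2[7], then 3 at sensor 1[11]=sensor 2[8], then 3 at sensor 1[13]=sensor 2[9], then 3 at sensor 1[14]=sensor 2[10], and the DP table's final entry dp[14][13] is also 9, so no common subsequence is longer.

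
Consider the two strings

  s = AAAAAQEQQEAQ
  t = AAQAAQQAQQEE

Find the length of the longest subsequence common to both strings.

Let dp[i][j] be the LCS length of the first i characters of s and the first j characters of t. dp[i][j] = dp[i-1][j-1]+1 when the i-th and j-th characters match, else max(dp[i-1][j], dp[i][j-1]).
    ·  A  A  Q  A  A  Q  Q  A  Q  Q  E  E
 ·  0  0  0  0  0  0  0  0  0  0  0  0  0
 A  0  1  1  1  1  1  1  1  1  1  1  1  1
 A  0  1  2  2  2  2  2  2  2  2  2  2  2
 A  0  1  2  2  3  3  3  3  3  3  3  3  3
 A  0  1  2  2  3  4  4  4  4  4  4  4  4
 A  0  1  2  2  3  4  4  4  5  5  5  5  5
 Q  0  1  2  3  3  4  5  5  5  6  6  6  6
 E  0  1  2  3  3  4  5  5  5  6  6  7  7
 Q  0  1  2  3  3  4  5  6  6  6  7  7  7
 Q  0  1  2  3  3  4  5  6  6  7  7  7  7
 E  0  1  2  3  3  4  5  6  6  7  7  8  8
 A  0  1  2  3  4  4  5  6  7  7  7  8  8
 Q  0  1  2  3  4  4  5  6  7  8  8  8  8
dp[12][12] = 8. One LCS (by backtracking along matches): AAAAAQEE.

8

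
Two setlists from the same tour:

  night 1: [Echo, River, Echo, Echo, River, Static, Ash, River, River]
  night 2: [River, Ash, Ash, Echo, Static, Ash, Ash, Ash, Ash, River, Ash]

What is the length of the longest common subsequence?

5

Pick River at night 1[2]=night 2[1], Echo at night 1[4]=night 2[4], Static at night 1[6]=night 2[5], Ash at night 1[7]=night 2[9], River at night 1[8]=night 2[10]; all 5 songs appear in both, in order. dp[9][11] = 5 confirms this is the maximum.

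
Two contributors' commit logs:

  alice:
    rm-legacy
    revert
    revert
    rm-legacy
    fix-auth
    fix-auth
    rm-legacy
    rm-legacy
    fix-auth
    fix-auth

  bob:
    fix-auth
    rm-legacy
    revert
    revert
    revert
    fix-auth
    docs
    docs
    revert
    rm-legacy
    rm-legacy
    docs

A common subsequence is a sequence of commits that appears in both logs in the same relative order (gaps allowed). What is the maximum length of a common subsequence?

Match rm-legacy at alice[1]=bob[2]; then revert at alice[2]=bob[4]; then revert at alice[3]=bob[5]; then fix-auth at alice[5]=bob[6]; then rm-legacy at alice[7]=bob[10]; then rm-legacy at alice[8]=bob[11] — 6 commits in the same relative order in both. Since dp[10][12] = 6, nothing longer is possible.

6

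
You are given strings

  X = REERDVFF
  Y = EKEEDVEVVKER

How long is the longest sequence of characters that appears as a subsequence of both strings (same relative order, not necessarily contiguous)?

4

Let dp[i][j] be the LCS length of the first i characters of X and the first j characters of Y. dp[i][j] = dp[i-1][j-1]+1 when the i-th and j-th characters match, else max(dp[i-1][j], dp[i][j-1]).
    ·  E  K  E  E  D  V  E  V  V  K  E  R
 ·  0  0  0  0  0  0  0  0  0  0  0  0  0
 R  0  0  0  0  0  0  0  0  0  0  0  0  1
 E  0  1  1  1  1  1  1  1  1  1  1  1  1
 E  0  1  1  2  2  2  2  2  2  2  2  2  2
 R  0  1  1  2  2  2  2  2  2  2  2  2  3
 D  0  1  1  2  2  3  3  3  3  3  3  3  3
 V  0  1  1  2  2  3  4  4  4  4  4  4  4
 F  0  1  1  2  2  3  4  4  4  4  4  4  4
 F  0  1  1  2  2  3  4  4  4  4  4  4  4
dp[8][12] = 4. One LCS (by backtracking along matches): EEDV.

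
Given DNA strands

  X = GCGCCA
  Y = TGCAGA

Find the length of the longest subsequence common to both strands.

Pick G (X #1, Y #2), C (X #2, Y #3), G (X #3, Y #5), A (X #6, Y #6); all 4 bases appear in both, in order. The LCS DP gives dp[6][6] = 4, so this is optimal.

4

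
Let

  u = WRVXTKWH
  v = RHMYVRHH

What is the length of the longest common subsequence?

3

Pick R (u #2, v #1) → V (u #3, v #5) → H (u #8, v #8); all 3 characters appear in both, in order. Since dp[8][8] = 3, nothing longer is possible.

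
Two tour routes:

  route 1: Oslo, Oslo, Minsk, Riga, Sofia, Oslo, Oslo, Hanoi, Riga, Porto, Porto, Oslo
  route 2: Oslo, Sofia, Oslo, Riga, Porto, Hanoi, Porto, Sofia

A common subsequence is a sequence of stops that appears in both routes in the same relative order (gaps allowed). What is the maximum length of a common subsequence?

Pick Oslo at route 1[2]=route 2[1] → Sofia at route 1[5]=route 2[2] → Oslo at route 1[7]=route 2[3] → Riga at route 1[9]=route 2[4] → Porto at route 1[10]=route 2[5] → Porto at route 1[11]=route 2[7]; all 6 stops appear in both, in order. Since dp[12][8] = 6, nothing longer is possible.

6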